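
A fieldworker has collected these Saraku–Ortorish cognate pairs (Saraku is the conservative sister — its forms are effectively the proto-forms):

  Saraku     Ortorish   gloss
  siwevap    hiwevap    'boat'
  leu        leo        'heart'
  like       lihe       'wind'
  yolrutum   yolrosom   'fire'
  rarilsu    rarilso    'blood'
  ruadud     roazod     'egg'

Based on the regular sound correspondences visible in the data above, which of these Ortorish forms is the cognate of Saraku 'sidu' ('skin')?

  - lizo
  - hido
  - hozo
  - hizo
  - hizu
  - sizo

siwevap ~ hiwevap — Saraku s corresponds to Ortorish h word-initially before a front vowel.
ruadud ~ roazod — Saraku d corresponds to Ortorish z between vowels (before a back vowel).
rarilsu ~ rarilso — Saraku u corresponds to Ortorish o word-finally.
Applying these to Saraku 'sidu':
  sidu → hidu   (s→h word-initially before a front vowel)
  hidu → hizu   (d→z between vowels (before a back vowel))
  hizu → hizo   (u→o word-finally)
So the Ortorish cognate is 'hizo'.

hizo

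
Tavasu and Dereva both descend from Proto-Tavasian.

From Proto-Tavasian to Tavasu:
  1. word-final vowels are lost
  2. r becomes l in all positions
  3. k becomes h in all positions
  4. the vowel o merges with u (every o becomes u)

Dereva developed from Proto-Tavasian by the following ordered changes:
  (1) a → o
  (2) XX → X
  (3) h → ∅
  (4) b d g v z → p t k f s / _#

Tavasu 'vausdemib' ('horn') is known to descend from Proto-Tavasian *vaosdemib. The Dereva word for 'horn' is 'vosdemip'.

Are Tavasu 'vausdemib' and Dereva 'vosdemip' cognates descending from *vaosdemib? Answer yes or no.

yes

Derive the expected Dereva reflex of *vaosdemib:
Dereva: *vaosdemib > voosdemib > vosdemib > vosdemip  (by vowel merger, degemination, final devoicing)
Dereva 'vosdemip' matches the regular reflex exactly, so the pair is cognate.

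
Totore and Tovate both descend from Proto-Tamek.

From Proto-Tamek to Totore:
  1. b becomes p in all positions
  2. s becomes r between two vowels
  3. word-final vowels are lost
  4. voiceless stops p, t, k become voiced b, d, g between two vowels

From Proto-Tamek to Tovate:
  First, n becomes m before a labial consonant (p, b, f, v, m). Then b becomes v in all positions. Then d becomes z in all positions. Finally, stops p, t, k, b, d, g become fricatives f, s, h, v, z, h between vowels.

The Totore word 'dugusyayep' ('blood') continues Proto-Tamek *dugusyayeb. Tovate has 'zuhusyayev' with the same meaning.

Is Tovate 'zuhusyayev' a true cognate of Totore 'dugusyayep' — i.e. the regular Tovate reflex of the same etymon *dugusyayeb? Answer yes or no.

yes

Derive the expected Tovate reflex of *dugusyayeb:
Tovate: *dugusyayeb
  dugusyayeb (rule 1 does not apply)
  dugusyayeb → dugusyayev   [unconditioned shift]
  dugusyayev → zugusyayev   [unconditioned shift]
  zugusyayev → zuhusyayev   [intervocalic lenition]
  giving Tovate zuhusyayev.
Tovate 'zuhusyayev' matches the regular reflex exactly, so the pair is cognate.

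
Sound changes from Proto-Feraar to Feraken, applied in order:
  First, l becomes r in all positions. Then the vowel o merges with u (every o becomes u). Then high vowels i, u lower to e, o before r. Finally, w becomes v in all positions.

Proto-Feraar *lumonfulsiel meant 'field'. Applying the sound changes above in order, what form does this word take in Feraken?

Feraken: *lumonfulsiel > rumonfursier > rumunfursier > rumunforsier  (by unconditioned shift, vowel merger, pre-rhotic lowering)

rumunforsier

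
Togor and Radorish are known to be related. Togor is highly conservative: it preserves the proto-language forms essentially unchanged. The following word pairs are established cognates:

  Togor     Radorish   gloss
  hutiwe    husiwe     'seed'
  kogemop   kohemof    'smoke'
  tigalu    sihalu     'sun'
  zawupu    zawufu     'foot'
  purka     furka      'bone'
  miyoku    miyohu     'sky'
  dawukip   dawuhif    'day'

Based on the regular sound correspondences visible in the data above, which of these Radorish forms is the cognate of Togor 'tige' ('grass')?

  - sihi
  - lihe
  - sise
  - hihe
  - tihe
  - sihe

sihe

tigalu ~ sihalu — Togor t corresponds to Radorish s word-initially before a front vowel.
kogemop ~ kohemof — Togor g corresponds to Radorish h between vowels (before a front vowel).
Applying these to Togor 'tige':
  tige → sige   (t→s word-initially before a front vowel)
  sige → sihe   (g→h between vowels (before a front vowel))
So the Radorish cognate is 'sihe'.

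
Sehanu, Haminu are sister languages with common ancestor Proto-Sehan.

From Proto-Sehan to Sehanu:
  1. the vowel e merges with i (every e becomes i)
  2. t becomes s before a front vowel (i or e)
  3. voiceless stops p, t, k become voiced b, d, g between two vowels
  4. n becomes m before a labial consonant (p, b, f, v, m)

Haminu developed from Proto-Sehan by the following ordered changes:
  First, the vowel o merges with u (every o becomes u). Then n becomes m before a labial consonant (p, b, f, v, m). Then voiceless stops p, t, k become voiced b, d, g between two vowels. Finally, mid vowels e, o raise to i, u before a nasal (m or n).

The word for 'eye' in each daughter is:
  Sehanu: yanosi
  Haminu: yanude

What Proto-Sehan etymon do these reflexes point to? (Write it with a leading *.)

Position 6: Sehanu has i, Haminu has e. Haminu preserves e here (none of its changes turn any other segment into e), so the proto-segment is *e.
Position 5: Sehanu has s, Haminu has d. Taking the neighbouring segments as reconstructed: Sehanu s could go back to *t or *s; Haminu d could go back to *t or *d — the one source consistent with every daughter is *t.
Position 4: Sehanu has o, Haminu has u. Sehanu preserves o here (none of its changes turn any other segment into o), so the proto-segment is *o.
The remaining positions agree across the daughters. Check the candidate against every language:
Sehanu: *yanote
  yanote → yanoti   [vowel merger]
  yanoti → yanosi   [palatalisation]
  yanosi (rule 3 does not apply)
  yanosi (rule 4 does not apply)
  giving Sehanu yanosi.
Haminu: *yanote
  yanote → yanute   [vowel merger]
  yanute (rule 2 does not apply)
  yanute → yanude   [intervocalic voicing]
  yanude (rule 4 does not apply)
  giving Haminu yanude.
No other proto-form is consistent with every reflex, so the reconstruction is *yanote.

*yanote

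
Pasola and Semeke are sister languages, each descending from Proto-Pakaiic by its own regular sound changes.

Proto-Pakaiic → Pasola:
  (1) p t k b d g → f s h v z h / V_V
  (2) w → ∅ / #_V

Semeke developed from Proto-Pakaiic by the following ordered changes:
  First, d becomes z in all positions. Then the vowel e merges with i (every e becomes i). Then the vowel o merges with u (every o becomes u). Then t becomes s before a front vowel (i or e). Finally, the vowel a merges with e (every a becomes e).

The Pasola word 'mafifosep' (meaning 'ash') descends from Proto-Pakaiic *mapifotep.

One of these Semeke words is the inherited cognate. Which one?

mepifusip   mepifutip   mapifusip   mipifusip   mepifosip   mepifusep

Semeke: *mapifotep > mapifotip > mapifutip > mapifusip > mepifusip  (by vowel merger, vowel merger, palatalisation, vowel merger)

mepifusip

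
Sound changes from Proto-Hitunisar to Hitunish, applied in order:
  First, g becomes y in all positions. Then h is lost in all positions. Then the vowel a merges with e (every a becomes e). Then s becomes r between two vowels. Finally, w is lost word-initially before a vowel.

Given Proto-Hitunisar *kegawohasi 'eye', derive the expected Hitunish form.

Hitunish: *kegawohasi > keyawohasi > keyawoasi > keyewoesi > keyewoeri  (by unconditioned shift, h-loss, vowel merger, rhotacism)

keyewoeri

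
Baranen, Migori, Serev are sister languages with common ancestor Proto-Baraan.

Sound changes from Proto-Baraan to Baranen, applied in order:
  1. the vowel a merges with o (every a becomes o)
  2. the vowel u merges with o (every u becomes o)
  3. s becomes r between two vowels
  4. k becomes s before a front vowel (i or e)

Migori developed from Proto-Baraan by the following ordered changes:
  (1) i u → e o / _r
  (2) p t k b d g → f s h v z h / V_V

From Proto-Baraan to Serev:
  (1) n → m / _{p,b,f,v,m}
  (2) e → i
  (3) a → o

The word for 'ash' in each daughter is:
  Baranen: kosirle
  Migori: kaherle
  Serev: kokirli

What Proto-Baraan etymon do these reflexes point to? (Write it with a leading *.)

*kakirle

Position 7: Baranen has e, Migori has e, Serev has i. Baranen preserves e here (none of its changes turn any other segment into e), so the proto-segment is *e.
Position 4: Baranen has i, Migori has e, Serev has i. Baranen preserves i here (none of its changes turn any other segment into i), so the proto-segment is *i.
Position 3: Baranen has s, Migori has h, Serev has k. Serev preserves k here (none of its changes turn any other segment into k), so the proto-segment is *k.
Continuing position by position gives *kakirle; check it forward:
Baranen: *kakirle
  kakirle → kokirle   [vowel merger]
  kokirle (rule 2 does not apply)
  kokirle (rule 3 does not apply)
  kokirle → kosirle   [palatalisation]
  giving Baranen kosirle.
Migori: start from *kakirle.
  rule 1 (pre-rhotic lowering): kakirle → kakerle
  rule 2 (intervocalic lenition): kakerle → kaherle
  ⇒ Migori kaherle
Serev: *kakirle > kakirli > kokirli  (by vowel merger, vowel merger)
*kakirle is the unique common source.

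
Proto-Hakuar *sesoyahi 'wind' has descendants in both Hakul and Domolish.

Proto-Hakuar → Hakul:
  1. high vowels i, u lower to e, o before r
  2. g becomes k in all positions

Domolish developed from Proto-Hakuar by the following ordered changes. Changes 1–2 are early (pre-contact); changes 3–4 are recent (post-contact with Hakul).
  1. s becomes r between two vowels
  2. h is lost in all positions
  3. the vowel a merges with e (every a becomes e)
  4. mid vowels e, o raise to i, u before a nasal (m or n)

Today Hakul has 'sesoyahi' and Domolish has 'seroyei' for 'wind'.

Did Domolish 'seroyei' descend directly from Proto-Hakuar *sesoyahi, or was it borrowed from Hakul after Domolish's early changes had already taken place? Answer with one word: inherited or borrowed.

If inherited, *sesoyahi would pass through all of Domolish's changes:
Domolish: *sesoyahi > seroyahi > seroyai > seroyei  (by rhotacism, h-loss, vowel merger)
If borrowed from Hakul 'sesoyahi' after the early changes, it would undergo only the recent ones:
  rule 3 (vowel merger): sesoyahi → sesoyehi
  rule 4 (pre-nasal raising): no change (sesoyehi)
  ⇒ as a loan: sesoyehi
Domolish 'seroyei' matches the inherited outcome exactly, so it is an inherited cognate, not a loan.

inherited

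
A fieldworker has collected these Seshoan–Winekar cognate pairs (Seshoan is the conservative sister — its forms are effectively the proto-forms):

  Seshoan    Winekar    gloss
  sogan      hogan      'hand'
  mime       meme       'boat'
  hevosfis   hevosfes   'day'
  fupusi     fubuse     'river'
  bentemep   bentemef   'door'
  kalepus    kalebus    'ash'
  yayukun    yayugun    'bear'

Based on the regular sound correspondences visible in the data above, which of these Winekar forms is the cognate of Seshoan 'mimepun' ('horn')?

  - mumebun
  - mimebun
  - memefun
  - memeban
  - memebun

mime ~ meme — Seshoan i corresponds to Winekar e after a consonant, before a nasal.
fupusi ~ fubuse, kalepus ~ kalebus — Seshoan p corresponds to Winekar b between vowels (before a back vowel).
Applying these to Seshoan 'mimepun':
  mimepun → memepun   (i→e after a consonant, before a nasal)
  memepun → memebun   (p→b between vowels (before a back vowel))
So the Winekar cognate is 'memebun'.

memebun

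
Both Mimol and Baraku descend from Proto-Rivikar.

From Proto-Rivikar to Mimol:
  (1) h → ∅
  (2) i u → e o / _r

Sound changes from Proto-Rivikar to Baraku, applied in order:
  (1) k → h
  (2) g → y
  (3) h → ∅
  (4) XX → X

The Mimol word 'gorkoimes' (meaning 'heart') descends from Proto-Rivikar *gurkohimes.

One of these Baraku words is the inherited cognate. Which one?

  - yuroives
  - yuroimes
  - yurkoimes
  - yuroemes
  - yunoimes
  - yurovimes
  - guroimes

Baraku: *gurkohimes
  gurkohimes → gurhohimes   [unconditioned shift]
  gurhohimes → yurhohimes   [unconditioned shift]
  yurhohimes → yuroimes   [h-loss]
  yuroimes (rule 4 does not apply)
  giving Baraku yuroimes.

yuroimes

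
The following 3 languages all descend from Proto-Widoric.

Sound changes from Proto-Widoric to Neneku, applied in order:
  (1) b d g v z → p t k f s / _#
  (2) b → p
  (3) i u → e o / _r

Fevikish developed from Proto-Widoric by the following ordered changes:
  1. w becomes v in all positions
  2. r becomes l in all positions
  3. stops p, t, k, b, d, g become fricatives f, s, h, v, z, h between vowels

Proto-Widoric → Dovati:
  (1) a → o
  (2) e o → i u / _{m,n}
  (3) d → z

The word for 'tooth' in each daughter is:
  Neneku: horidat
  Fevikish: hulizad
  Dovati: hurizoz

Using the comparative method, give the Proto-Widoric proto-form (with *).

Position 5: Neneku has d, Fevikish has z, Dovati has z. Neneku preserves d here (none of its changes turn any other segment into d), so the proto-segment is *d.
Position 2: Neneku has o, Fevikish has u, Dovati has u. Fevikish preserves u here (none of its changes turn any other segment into u), so the proto-segment is *u.
Position 7: Neneku has t, Fevikish has d, Dovati has z. Fevikish preserves d here (none of its changes turn any other segment into d), so the proto-segment is *d.
Continuing position by position gives *huridad; check it forward:
Neneku: start from *huridad.
  rule 1 (final devoicing): huridad → huridat
  rule 2: no change — huridat
  rule 3 (pre-rhotic lowering): huridat → horidat
  ⇒ Neneku horidat
Fevikish: *huridad > hulidad > hulizad  (by unconditioned shift, intervocalic lenition)
Dovati: start from *huridad.
  rule 1 (vowel merger): huridad → huridod
  rule 2: no change — huridod
  rule 3 (unconditioned shift): huridod → hurizoz
  ⇒ Dovati hurizoz
*huridad is the unique common source.

*huridad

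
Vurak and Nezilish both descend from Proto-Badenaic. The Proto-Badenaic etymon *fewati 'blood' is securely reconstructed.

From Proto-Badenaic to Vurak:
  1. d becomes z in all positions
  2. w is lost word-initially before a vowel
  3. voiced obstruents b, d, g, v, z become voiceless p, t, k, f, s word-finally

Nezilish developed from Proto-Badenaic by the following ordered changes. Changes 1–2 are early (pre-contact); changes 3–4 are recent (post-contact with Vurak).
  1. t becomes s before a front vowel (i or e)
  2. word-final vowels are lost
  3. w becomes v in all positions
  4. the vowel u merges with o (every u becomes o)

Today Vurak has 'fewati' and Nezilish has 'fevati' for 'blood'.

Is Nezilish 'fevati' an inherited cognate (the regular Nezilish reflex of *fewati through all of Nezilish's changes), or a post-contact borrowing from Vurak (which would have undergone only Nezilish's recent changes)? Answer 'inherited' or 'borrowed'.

If inherited, *fewati would pass through all of Nezilish's changes:
Nezilish: start from *fewati.
  rule 1 (palatalisation): fewati → fewasi
  rule 2 (apocope): fewasi → fewas
  rule 3 (unconditioned shift): fewas → fevas
  rule 4: no change — fevas
  ⇒ Nezilish fevas
If borrowed from Vurak 'fewati' after the early changes, it would undergo only the recent ones:
  rule 3 (unconditioned shift): fewati → fevati
  rule 4 (vowel merger): no change (fevati)
  ⇒ as a loan: fevati
Nezilish 'fevati' matches the loan outcome 'fevati', not the inherited 'fevas' — it skipped the early Nezilish changes, so it was borrowed from Vurak.

borrowed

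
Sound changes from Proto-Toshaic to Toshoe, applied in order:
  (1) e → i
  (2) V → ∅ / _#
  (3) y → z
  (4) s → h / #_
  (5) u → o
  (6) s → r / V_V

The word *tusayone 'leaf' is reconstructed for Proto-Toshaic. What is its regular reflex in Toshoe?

torazon

Toshoe: start from *tusayone.
  rule 1 (vowel merger): tusayone → tusayoni
  rule 2 (apocope): tusayoni → tusayon
  rule 3 (unconditioned shift): tusayon → tusazon
  rule 4: no change — tusazon
  rule 5 (vowel merger): tusazon → tosazon
  rule 6 (rhotacism): tosazon → torazon
  ⇒ Toshoe torazon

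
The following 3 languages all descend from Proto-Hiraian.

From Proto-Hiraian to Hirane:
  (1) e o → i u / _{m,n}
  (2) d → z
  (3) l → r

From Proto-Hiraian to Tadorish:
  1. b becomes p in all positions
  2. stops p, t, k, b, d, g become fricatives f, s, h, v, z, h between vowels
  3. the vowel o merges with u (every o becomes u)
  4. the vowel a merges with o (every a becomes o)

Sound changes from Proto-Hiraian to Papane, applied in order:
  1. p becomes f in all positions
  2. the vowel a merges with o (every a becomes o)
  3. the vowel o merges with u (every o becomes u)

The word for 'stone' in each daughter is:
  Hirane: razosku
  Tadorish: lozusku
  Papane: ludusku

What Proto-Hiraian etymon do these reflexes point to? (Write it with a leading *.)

Position 2: Hirane has a, Tadorish has o, Papane has u. Hirane preserves a here (none of its changes turn any other segment into a), so the proto-segment is *a.
Position 4: Hirane has o, Tadorish has u, Papane has u. Hirane preserves o here (none of its changes turn any other segment into o), so the proto-segment is *o.
Position 3: Hirane has z, Tadorish has z, Papane has d. Papane preserves d here (none of its changes turn any other segment into d), so the proto-segment is *d.
This points to *ladosku. Verify forward in each daughter:
Hirane: *ladosku > lazosku > razosku  (by unconditioned shift, unconditioned shift)
Tadorish: *ladosku > lazosku > lazusku > lozusku  (by intervocalic lenition, vowel merger, vowel merger)
Papane: *ladosku
  ladosku (rule 1 does not apply)
  ladosku → lodosku   [vowel merger]
  lodosku → ludusku   [vowel merger]
  giving Papane ludusku.
Only *ladosku yields all of Hirane razosku, Tadorish lozusku, Papane ludusku.

*ladosku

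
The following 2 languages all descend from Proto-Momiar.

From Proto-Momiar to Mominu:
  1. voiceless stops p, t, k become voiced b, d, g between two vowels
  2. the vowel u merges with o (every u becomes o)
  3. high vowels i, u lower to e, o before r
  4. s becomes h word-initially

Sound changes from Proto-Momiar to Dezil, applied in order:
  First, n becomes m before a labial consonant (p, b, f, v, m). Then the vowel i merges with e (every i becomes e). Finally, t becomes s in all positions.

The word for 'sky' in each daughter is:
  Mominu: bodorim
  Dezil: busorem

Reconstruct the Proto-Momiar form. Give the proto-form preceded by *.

*butorim

Position 3: Mominu has d, Dezil has s. Taking the neighbouring segments as reconstructed: Mominu d could go back to *t or *d; Dezil s could go back to *t or *s — the one source consistent with every daughter is *t.
Position 6: Mominu has i, Dezil has e. Mominu preserves i here (none of its changes turn any other segment into i), so the proto-segment is *i.
Position 2: Mominu has o, Dezil has u. Dezil preserves u here (none of its changes turn any other segment into u), so the proto-segment is *u.
Verify the candidate proto-form against each daughter:
Mominu: *butorim > budorim > bodorim  (by intervocalic voicing, vowel merger)
Dezil: *butorim > butorem > busorem  (by vowel merger, unconditioned shift)
*butorim is the unique common source.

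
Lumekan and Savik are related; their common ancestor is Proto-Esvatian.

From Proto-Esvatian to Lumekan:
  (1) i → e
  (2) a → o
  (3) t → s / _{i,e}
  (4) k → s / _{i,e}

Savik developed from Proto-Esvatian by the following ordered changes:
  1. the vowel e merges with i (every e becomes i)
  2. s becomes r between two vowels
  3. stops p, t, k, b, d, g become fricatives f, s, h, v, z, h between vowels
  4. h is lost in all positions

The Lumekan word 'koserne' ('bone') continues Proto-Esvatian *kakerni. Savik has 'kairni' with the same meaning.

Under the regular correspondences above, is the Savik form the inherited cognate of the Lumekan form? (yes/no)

yes

Derive the expected Savik reflex of *kakerni:
Savik: start from *kakerni.
  rule 1 (vowel merger): kakerni → kakirni
  rule 2: no change — kakirni
  rule 3 (intervocalic lenition): kakirni → kahirni
  rule 4 (h-loss): kahirni → kairni
  ⇒ Savik kairni
Savik 'kairni' matches the regular reflex exactly, so the pair is cognate.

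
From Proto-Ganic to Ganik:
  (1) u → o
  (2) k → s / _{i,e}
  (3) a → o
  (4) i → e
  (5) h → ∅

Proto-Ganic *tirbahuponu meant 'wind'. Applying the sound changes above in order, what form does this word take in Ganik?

Ganik: start from *tirbahuponu.
  rule 1 (vowel merger): tirbahuponu → tirbahopono
  rule 2: no change — tirbahopono
  rule 3 (vowel merger): tirbahopono → tirbohopono
  rule 4 (vowel merger): tirbohopono → terbohopono
  rule 5 (h-loss): terbohopono → terboopono
  ⇒ Ganik terboopono

terboopono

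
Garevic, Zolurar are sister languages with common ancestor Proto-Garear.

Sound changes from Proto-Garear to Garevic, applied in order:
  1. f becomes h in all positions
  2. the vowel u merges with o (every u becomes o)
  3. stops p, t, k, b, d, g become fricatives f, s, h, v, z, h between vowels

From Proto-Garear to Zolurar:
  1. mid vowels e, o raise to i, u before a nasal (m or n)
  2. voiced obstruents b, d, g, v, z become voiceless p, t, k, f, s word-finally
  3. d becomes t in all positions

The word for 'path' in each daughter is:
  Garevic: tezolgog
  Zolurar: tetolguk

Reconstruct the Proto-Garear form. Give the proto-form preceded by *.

Position 3: Garevic has z, Zolurar has t. Taking the neighbouring segments as reconstructed: Garevic z could go back to *d or *z; Zolurar t could go back to *t or *d — the one source consistent with every daughter is *d.
Position 7: Garevic has o, Zolurar has u. Taking the neighbouring segments as reconstructed: Garevic o could go back to *o or *u; Zolurar u can only go back to *u — the one source consistent with every daughter is *u.
Position 8: Garevic has g, Zolurar has k. Garevic preserves g here (none of its changes turn any other segment into g), so the proto-segment is *g.
Verify the candidate proto-form against each daughter:
Garevic: start from *tedolgug.
  rule 1: no change — tedolgug
  rule 2 (vowel merger): tedolgug → tedolgog
  rule 3 (intervocalic lenition): tedolgog → tezolgog
  ⇒ Garevic tezolgog
Zolurar: *tedolgug > tedolguk > tetolguk  (by final devoicing, unconditioned shift)
Only *tedolgug yields all of Garevic tezolgog, Zolurar tetolguk.

*tedolgug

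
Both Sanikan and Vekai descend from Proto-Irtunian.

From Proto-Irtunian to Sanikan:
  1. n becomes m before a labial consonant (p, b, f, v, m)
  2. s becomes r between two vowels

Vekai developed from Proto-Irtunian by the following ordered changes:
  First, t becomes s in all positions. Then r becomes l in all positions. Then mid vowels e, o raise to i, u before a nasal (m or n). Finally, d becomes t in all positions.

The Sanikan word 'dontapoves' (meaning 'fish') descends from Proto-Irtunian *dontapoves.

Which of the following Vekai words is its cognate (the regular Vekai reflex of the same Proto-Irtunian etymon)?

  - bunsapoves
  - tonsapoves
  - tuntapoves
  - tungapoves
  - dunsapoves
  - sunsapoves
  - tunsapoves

tunsapoves

Vekai: start from *dontapoves.
  rule 1 (unconditioned shift): dontapoves → donsapoves
  rule 2: no change — donsapoves
  rule 3 (pre-nasal raising): donsapoves → dunsapoves
  rule 4 (unconditioned shift): dunsapoves → tunsapoves
  ⇒ Vekai tunsapoves
The other candidates each miss or misapply at least one Vekai change.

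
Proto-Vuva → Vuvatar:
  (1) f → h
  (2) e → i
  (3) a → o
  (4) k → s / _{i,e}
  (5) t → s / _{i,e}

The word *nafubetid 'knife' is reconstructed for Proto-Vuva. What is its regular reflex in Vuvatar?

Vuvatar: *nafubetid
  nafubetid → nahubetid   [unconditioned shift]
  nahubetid → nahubitid   [vowel merger]
  nahubitid → nohubitid   [vowel merger]
  nohubitid (rule 4 does not apply)
  nohubitid → nohubisid   [palatalisation]
  giving Vuvatar nohubisid.

nohubisid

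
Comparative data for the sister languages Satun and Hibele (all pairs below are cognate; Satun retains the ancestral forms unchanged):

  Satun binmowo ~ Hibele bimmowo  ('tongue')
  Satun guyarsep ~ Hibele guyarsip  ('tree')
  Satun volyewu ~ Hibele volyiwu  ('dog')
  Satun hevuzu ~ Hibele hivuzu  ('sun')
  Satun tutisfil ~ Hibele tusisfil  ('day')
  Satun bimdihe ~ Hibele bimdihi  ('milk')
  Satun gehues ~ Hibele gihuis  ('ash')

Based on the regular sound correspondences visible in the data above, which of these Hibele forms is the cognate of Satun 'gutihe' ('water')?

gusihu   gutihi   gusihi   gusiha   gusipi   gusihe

gusihi

tutisfil ~ tusisfil — Satun t corresponds to Hibele s between vowels (before a front vowel).
bimdihe ~ bimdihi — Satun e corresponds to Hibele i word-finally.
Applying these to Satun 'gutihe':
  gutihe → gusihe   (t→s between vowels (before a front vowel))
  gusihe → gusihi   (e→i word-finally)
So the Hibele cognate is 'gusihi'.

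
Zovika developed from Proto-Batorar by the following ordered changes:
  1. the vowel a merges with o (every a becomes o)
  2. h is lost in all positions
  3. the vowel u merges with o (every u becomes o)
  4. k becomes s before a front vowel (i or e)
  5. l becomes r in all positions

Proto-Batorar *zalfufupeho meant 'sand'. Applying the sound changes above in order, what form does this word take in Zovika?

zorfofopeo

Zovika: start from *zalfufupeho.
  rule 1 (vowel merger): zalfufupeho → zolfufupeho
  rule 2 (h-loss): zolfufupeho → zolfufupeo
  rule 3 (vowel merger): zolfufupeo → zolfofopeo
  rule 4: no change — zolfofopeo
  rule 5 (unconditioned shift): zolfofopeo → zorfofopeo
  ⇒ Zovika zorfofopeo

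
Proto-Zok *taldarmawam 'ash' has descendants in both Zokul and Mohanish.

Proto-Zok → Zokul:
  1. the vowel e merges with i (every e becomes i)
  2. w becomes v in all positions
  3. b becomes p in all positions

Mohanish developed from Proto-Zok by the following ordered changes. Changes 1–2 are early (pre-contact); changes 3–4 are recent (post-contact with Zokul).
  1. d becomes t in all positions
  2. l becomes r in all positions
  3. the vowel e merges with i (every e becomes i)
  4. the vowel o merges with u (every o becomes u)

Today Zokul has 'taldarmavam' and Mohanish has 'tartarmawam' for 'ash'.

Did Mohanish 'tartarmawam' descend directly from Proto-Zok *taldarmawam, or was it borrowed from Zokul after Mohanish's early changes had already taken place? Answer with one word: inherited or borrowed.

If inherited, *taldarmawam would pass through all of Mohanish's changes:
Mohanish: start from *taldarmawam.
  rule 1 (unconditioned shift): taldarmawam → taltarmawam
  rule 2 (unconditioned shift): taltarmawam → tartarmawam
  rule 3: no change — tartarmawam
  rule 4: no change — tartarmawam
  ⇒ Mohanish tartarmawam
If borrowed from Zokul 'taldarmavam' after the early changes, it would undergo only the recent ones:
  rule 3 (vowel merger): no change (taldarmavam)
  rule 4 (vowel merger): no change (taldarmavam)
  ⇒ as a loan: taldarmavam
Mohanish 'tartarmawam' matches the inherited outcome exactly, so it is an inherited cognate, not a loan.

inherited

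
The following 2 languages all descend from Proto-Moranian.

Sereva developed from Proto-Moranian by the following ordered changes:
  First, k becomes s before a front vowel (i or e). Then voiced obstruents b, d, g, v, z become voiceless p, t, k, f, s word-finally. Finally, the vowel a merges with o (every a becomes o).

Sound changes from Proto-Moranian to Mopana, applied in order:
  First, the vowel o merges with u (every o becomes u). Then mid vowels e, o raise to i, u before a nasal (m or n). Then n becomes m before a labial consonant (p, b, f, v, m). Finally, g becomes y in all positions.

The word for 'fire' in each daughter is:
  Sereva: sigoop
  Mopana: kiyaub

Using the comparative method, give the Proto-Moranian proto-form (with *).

*kigaob

Position 4: Sereva has o, Mopana has a. Mopana preserves a here (none of its changes turn any other segment into a), so the proto-segment is *a.
Position 1: Sereva has s, Mopana has k. Mopana preserves k here (none of its changes turn any other segment into k), so the proto-segment is *k.
Continuing position by position gives *kigaob; check it forward:
Sereva: *kigaob
  kigaob → sigaob   [palatalisation]
  sigaob → sigaop   [final devoicing]
  sigaop → sigoop   [vowel merger]
  giving Sereva sigoop.
Mopana: start from *kigaob.
  rule 1 (vowel merger): kigaob → kigaub
  rule 2: no change — kigaub
  rule 3: no change — kigaub
  rule 4 (unconditioned shift): kigaub → kiyaub
  ⇒ Mopana kiyaub
No other proto-form is consistent with every reflex, so the reconstruction is *kigaob.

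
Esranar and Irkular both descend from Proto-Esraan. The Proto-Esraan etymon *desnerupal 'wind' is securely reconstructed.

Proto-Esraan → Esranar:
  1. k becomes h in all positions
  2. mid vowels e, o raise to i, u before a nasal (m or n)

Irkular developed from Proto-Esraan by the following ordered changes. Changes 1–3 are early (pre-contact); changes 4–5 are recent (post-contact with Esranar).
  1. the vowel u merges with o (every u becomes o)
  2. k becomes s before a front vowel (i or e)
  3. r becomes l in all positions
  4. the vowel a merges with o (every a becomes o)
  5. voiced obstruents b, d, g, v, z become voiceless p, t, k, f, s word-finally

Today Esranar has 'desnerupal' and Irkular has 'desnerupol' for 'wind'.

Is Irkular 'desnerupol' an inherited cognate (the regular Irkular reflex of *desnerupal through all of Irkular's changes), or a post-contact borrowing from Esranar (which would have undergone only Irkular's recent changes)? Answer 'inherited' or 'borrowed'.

If inherited, *desnerupal would pass through all of Irkular's changes:
Irkular: *desnerupal > desneropal > desnelopal > desnelopol  (by vowel merger, unconditioned shift, vowel merger)
If borrowed from Esranar 'desnerupal' after the early changes, it would undergo only the recent ones:
  rule 4 (vowel merger): desnerupal → desnerupol
  rule 5 (final devoicing): no change (desnerupol)
  ⇒ as a loan: desnerupol
Irkular 'desnerupol' matches the loan outcome 'desnerupol', not the inherited 'desnelopol' — it skipped the early Irkular changes, so it was borrowed from Esranar.

borrowed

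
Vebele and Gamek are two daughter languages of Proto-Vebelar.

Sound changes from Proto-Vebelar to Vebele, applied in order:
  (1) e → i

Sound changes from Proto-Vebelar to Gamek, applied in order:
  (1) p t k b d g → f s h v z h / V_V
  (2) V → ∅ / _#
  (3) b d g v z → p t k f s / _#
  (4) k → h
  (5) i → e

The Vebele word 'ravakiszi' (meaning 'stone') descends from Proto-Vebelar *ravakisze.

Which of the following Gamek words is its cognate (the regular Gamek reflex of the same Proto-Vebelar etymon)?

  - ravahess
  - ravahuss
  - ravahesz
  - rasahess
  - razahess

ravahess

Gamek: *ravakisze
  ravakisze → ravahisze   [intervocalic lenition]
  ravahisze → ravahisz   [apocope]
  ravahisz → ravahiss   [final devoicing]
  ravahiss (rule 4 does not apply)
  ravahiss → ravahess   [vowel merger]
  giving Gamek ravahess.
Only 'ravahess' matches the regular Gamek development of *ravakisze.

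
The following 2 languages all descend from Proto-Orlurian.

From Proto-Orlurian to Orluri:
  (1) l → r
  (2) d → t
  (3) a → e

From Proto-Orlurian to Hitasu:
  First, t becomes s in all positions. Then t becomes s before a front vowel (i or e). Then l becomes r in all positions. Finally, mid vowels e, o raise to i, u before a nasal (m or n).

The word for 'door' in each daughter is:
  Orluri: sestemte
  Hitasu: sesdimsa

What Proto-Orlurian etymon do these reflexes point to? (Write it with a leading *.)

Position 8: Orluri has e, Hitasu has a. Hitasu preserves a here (none of its changes turn any other segment into a), so the proto-segment is *a.
Position 4: Orluri has t, Hitasu has d. Hitasu preserves d here (none of its changes turn any other segment into d), so the proto-segment is *d.
Position 7: Orluri has t, Hitasu has s. Taking the neighbouring segments as reconstructed: Orluri t could go back to *t or *d; Hitasu s could go back to *t or *s — the one source consistent with every daughter is *t.
Continuing position by position gives *sesdemta; check it forward:
Orluri: *sesdemta > sestemta > sestemte  (by unconditioned shift, vowel merger)
Hitasu: *sesdemta
  sesdemta → sesdemsa   [unconditioned shift]
  sesdemsa (rule 2 does not apply)
  sesdemsa (rule 3 does not apply)
  sesdemsa → sesdimsa   [pre-nasal raising]
  giving Hitasu sesdimsa.
Only *sesdemta yields all of Orluri sestemte, Hitasu sesdimsa.

*sesdemta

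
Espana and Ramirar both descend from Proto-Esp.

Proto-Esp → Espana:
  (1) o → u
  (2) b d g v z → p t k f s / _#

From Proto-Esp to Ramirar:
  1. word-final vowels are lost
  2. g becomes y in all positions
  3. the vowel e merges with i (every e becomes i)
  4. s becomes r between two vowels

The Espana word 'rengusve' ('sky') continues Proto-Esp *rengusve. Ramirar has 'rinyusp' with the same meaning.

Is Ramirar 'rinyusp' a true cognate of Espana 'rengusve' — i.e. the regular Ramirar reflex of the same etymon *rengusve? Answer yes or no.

no

Derive the expected Ramirar reflex of *rengusve:
Ramirar: *rengusve
  rengusve → rengusv   [apocope]
  rengusv → renyusv   [unconditioned shift]
  renyusv → rinyusv   [vowel merger]
  rinyusv (rule 4 does not apply)
  giving Ramirar rinyusv.
The regular Ramirar reflex would be 'rinyusv', but the attested form is 'rinyusp'. The correspondence is irregular, so they are not cognates (the Ramirar form has a different source).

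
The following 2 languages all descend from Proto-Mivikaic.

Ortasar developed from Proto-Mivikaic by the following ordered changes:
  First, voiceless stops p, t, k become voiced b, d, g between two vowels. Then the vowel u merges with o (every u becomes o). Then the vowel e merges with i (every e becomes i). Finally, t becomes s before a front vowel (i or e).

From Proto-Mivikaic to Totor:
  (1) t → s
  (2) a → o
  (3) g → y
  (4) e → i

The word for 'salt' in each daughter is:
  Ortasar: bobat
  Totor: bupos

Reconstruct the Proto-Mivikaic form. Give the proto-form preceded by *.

*bupat

Position 5: Ortasar has t, Totor has s. Ortasar preserves t here (none of its changes turn any other segment into t), so the proto-segment is *t.
Position 4: Ortasar has a, Totor has o. Ortasar preserves a here (none of its changes turn any other segment into a), so the proto-segment is *a.
Position 3: Ortasar has b, Totor has p. Totor preserves p here (none of its changes turn any other segment into p), so the proto-segment is *p.
Verify the candidate proto-form against each daughter:
Ortasar: start from *bupat.
  rule 1 (intervocalic voicing): bupat → bubat
  rule 2 (vowel merger): bubat → bobat
  rule 3: no change — bobat
  rule 4: no change — bobat
  ⇒ Ortasar bobat
Totor: *bupat > bupas > bupos  (by unconditioned shift, vowel merger)
No other proto-form is consistent with every reflex, so the reconstruction is *bupat.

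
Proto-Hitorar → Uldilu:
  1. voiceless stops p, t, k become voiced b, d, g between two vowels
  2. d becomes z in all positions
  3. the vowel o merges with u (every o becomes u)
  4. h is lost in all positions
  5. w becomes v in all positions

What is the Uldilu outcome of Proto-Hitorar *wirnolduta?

Uldilu: *wirnolduta > wirnolduda > wirnolzuza > wirnulzuza > virnulzuza  (by intervocalic voicing, unconditioned shift, vowel merger, unconditioned shift)

virnulzuza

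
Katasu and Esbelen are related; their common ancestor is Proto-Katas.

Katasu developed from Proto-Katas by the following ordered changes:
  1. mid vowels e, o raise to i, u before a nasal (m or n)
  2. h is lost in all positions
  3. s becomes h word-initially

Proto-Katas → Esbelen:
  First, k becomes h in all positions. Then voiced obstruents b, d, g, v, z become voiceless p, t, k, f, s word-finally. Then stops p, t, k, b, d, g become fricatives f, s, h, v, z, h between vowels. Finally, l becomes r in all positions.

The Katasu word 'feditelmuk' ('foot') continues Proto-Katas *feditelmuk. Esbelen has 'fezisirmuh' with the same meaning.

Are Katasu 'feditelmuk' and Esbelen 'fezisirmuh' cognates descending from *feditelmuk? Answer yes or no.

Derive the expected Esbelen reflex of *feditelmuk:
Esbelen: *feditelmuk > feditelmuh > feziselmuh > fezisermuh  (by unconditioned shift, intervocalic lenition, unconditioned shift)
The regular Esbelen reflex would be 'fezisermuh', but the attested form is 'fezisirmuh'. The correspondence is irregular, so they are not cognates (the Esbelen form has a different source).

no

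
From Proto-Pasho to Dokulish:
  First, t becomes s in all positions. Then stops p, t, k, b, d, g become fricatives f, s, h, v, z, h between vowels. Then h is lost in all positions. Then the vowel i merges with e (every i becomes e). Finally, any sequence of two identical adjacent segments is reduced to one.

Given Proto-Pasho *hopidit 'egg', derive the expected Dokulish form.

Dokulish: *hopidit
  hopidit → hopidis   [unconditioned shift]
  hopidis → hofizis   [intervocalic lenition]
  hofizis → ofizis   [h-loss]
  ofizis → ofezes   [vowel merger]
  ofezes (rule 5 does not apply)
  giving Dokulish ofezes.

ofezes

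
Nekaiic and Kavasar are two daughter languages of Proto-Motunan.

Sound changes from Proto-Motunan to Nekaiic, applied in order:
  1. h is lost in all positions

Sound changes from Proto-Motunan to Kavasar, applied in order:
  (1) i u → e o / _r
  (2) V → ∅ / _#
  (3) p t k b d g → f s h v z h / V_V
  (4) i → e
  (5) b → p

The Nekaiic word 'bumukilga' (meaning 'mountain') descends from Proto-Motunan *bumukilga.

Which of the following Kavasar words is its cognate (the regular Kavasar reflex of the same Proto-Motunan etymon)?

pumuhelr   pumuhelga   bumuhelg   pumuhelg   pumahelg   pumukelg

pumuhelg

Kavasar: *bumukilga
  bumukilga (rule 1 does not apply)
  bumukilga → bumukilg   [apocope]
  bumukilg → bumuhilg   [intervocalic lenition]
  bumuhilg → bumuhelg   [vowel merger]
  bumuhelg → pumuhelg   [unconditioned shift]
  giving Kavasar pumuhelg.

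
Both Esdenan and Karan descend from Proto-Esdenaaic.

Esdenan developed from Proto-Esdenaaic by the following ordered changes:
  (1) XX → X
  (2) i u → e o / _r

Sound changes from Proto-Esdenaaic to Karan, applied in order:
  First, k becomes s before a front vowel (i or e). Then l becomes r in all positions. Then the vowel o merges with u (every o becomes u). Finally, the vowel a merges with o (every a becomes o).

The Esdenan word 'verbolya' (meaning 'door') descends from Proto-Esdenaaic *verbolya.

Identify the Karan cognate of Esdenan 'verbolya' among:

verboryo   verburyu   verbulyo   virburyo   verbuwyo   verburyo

Karan: *verbolya
  verbolya (rule 1 does not apply)
  verbolya → verborya   [unconditioned shift]
  verborya → verburya   [vowel merger]
  verburya → verburyo   [vowel merger]
  giving Karan verburyo.
Among the options, 'verburyo' alone shows every Karan change applied in order.

verburyo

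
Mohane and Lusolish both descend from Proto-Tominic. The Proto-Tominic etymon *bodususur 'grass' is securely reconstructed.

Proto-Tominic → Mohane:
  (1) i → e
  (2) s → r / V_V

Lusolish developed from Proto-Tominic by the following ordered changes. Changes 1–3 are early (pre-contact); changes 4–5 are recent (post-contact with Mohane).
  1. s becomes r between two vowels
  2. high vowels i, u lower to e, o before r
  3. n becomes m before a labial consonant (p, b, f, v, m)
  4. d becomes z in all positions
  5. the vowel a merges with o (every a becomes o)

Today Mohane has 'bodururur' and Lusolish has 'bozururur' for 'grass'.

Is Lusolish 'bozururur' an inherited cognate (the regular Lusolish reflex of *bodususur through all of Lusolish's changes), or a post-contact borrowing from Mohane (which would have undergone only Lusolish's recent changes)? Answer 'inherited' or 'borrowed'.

If inherited, *bodususur would pass through all of Lusolish's changes:
Lusolish: start from *bodususur.
  rule 1 (rhotacism): bodususur → bodururur
  rule 2 (pre-rhotic lowering): bodururur → bodororor
  rule 3: no change — bodororor
  rule 4 (unconditioned shift): bodororor → bozororor
  rule 5: no change — bozororor
  ⇒ Lusolish bozororor
If borrowed from Mohane 'bodururur' after the early changes, it would undergo only the recent ones:
  rule 4 (unconditioned shift): bodururur → bozururur
  rule 5 (vowel merger): no change (bozururur)
  ⇒ as a loan: bozururur
Lusolish 'bozururur' matches the loan outcome 'bozururur', not the inherited 'bozororor' — it skipped the early Lusolish changes, so it was borrowed from Mohane.

borrowed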